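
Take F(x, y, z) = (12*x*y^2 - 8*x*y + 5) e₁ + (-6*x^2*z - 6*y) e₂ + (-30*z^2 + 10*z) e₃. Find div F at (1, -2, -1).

128

∂F₁/∂x = 12*y^2 - 8*y
∂F₂/∂y = -6
∂F₃/∂z = -60*z + 10
∇·F = 12*y^2 - 8*y - 60*z + 4
At (1, -2, -1): 128.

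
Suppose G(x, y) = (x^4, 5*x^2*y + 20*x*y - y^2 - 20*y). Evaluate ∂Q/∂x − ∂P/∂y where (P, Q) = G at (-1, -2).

∂G₂/∂x = 10*x*y + 20*y
∂G₁/∂y = 0
Scalar curl = 10*x*y + 20*y
At (-1, -2): -20.

-20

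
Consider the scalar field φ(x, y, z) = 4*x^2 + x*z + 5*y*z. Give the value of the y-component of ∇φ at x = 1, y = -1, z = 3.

(∇φ)_2 = ∂φ/∂y = 5*z
At (1, -1, 3): 15.

15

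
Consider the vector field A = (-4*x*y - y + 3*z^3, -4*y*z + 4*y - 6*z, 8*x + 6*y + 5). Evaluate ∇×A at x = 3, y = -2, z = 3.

(4, 73, 13)

(∇×A)₁ = ∂A₃/∂y − ∂A₂/∂z = 4*y + 12
(∇×A)₂ = ∂A₁/∂z − ∂A₃/∂x = 9*z^2 - 8
(∇×A)₃ = ∂A₂/∂x − ∂A₁/∂y = 4*x + 1
∇×A = (4*y + 12, 9*z^2 - 8, 4*x + 1)
At (3, -2, 3): (4, 73, 13).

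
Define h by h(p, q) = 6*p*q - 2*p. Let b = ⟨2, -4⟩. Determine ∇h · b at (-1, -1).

∂h/∂p = 6*q - 2
∂h/∂q = 6*p
∇h at (-1, -1) = (-8, -6)
∇h · b = (-8)(2) + (-6)(-4) = 8

8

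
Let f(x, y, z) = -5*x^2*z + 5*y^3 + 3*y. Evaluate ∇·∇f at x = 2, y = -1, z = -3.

0

∂²f/∂x² = -10*z
∂²f/∂y² = 30*y
∂²f/∂z² = 0
∇²f = 30*y - 10*z
At (2, -1, -3): 0.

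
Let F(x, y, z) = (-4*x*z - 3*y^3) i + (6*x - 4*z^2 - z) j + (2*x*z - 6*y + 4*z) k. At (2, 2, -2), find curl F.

(-21, -4, 42)

(∇×F)₁ = ∂F₃/∂y − ∂F₂/∂z = 8*z - 5
(∇×F)₂ = ∂F₁/∂z − ∂F₃/∂x = -4*x - 2*z
(∇×F)₃ = ∂F₂/∂x − ∂F₁/∂y = 9*y^2 + 6
∇×F = (8*z - 5, -4*x - 2*z, 9*y^2 + 6)
At (2, 2, -2): (-21, -4, 42).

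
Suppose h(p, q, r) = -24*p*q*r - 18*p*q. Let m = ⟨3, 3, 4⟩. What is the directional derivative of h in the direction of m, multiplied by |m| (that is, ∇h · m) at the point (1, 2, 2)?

∂h/∂p = -24*q*r - 18*q
∂h/∂q = -24*p*r - 18*p
∂h/∂r = -24*p*q
∇h at (1, 2, 2) = (-132, -66, -48)
∇h · m = (-132)(3) + (-66)(3) + (-48)(4) = -786

-786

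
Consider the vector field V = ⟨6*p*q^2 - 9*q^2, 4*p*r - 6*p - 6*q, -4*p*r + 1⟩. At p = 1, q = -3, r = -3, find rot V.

(-4, -12, -36)

(∇×V)₁ = ∂V₃/∂q − ∂V₂/∂r = -4*p
(∇×V)₂ = ∂V₁/∂r − ∂V₃/∂p = 4*r
(∇×V)₃ = ∂V₂/∂p − ∂V₁/∂q = -12*p*q + 18*q + 4*r - 6
∇×V = (-4*p, 4*r, -12*p*q + 18*q + 4*r - 6)
At (1, -3, -3): (-4, -12, -36).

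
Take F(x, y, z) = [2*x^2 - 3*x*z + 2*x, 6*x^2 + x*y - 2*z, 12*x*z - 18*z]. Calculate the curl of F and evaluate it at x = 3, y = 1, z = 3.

(∇×F)₁ = ∂F₃/∂y − ∂F₂/∂z = 2
(∇×F)₂ = ∂F₁/∂z − ∂F₃/∂x = -3*x - 12*z
(∇×F)₃ = ∂F₂/∂x − ∂F₁/∂y = 12*x + y
∇×F = (2, -3*x - 12*z, 12*x + y)
At (3, 1, 3): (2, -45, 37).

(2, -45, 37)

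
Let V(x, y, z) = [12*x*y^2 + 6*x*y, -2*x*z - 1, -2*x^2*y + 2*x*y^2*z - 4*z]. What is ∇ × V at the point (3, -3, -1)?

(∇×V)₁ = ∂V₃/∂y − ∂V₂/∂z = -2*x^2 + 4*x*y*z + 2*x
(∇×V)₂ = ∂V₁/∂z − ∂V₃/∂x = 4*x*y - 2*y^2*z
(∇×V)₃ = ∂V₂/∂x − ∂V₁/∂y = -24*x*y - 6*x - 2*z
∇×V = (-2*x^2 + 4*x*y*z + 2*x, 4*x*y - 2*y^2*z, -24*x*y - 6*x - 2*z)
At (3, -3, -1): (24, -18, 200).

(24, -18, 200)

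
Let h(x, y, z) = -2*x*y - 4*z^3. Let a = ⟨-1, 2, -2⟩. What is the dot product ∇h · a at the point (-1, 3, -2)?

106

∂h/∂x = -2*y
∂h/∂y = -2*x
∂h/∂z = -12*z^2
∇h at (-1, 3, -2) = (-6, 2, -48)
∇h · a = (-6)(-1) + (2)(2) + (-48)(-2) = 106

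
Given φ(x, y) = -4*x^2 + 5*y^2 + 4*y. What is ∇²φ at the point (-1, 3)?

2

∂²φ/∂x² = -8
∂²φ/∂y² = 10
∇²φ = 2
At (-1, 3): 2.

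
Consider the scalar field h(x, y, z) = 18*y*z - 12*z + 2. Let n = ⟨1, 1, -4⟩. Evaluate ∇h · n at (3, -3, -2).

∂h/∂x = 0
∂h/∂y = 18*z
∂h/∂z = 18*y - 12
∇h at (3, -3, -2) = (0, -36, -66)
∇h · n = (0)(1) + (-36)(1) + (-66)(-4) = 228

228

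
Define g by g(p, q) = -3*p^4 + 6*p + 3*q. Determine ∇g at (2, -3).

∂g/∂p = -12*p^3 + 6
∂g/∂q = 3
∇g = (-12*p^3 + 6, 3)
At (2, -3): (-90, 3).

(-90, 3)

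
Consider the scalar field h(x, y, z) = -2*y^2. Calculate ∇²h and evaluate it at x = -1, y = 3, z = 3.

-4

∂²h/∂x² = 0
∂²h/∂y² = -4
∂²h/∂z² = 0
∇²h = -4
At (-1, 3, 3): -4.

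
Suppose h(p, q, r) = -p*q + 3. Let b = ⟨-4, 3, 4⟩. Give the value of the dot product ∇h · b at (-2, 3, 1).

18

∂h/∂p = -q
∂h/∂q = -p
∂h/∂r = 0
∇h at (-2, 3, 1) = (-3, 2, 0)
∇h · b = (-3)(-4) + (2)(3) + (0)(4) = 18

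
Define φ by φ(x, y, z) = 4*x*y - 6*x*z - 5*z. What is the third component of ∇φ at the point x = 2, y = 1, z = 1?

-17

(∇φ)_3 = ∂φ/∂z = -6*x - 5
At (2, 1, 1): -17.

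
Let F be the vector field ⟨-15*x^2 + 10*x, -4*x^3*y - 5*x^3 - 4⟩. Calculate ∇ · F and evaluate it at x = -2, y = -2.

∂F₁/∂x = -30*x + 10
∂F₂/∂y = -4*x^3
∇·F = -4*x^3 - 30*x + 10
At (-2, -2): 102.

102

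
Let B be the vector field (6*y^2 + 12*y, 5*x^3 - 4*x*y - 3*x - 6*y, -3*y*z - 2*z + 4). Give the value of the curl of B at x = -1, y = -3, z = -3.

(∇×B)₁ = ∂B₃/∂y − ∂B₂/∂z = -3*z
(∇×B)₂ = ∂B₁/∂z − ∂B₃/∂x = 0
(∇×B)₃ = ∂B₂/∂x − ∂B₁/∂y = 15*x^2 - 16*y - 15
∇×B = (-3*z, 0, 15*x^2 - 16*y - 15)
At (-1, -3, -3): (9, 0, 48).

(9, 0, 48)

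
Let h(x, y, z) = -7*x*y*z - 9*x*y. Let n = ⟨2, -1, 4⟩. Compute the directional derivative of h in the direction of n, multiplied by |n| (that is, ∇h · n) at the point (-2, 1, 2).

∂h/∂x = -7*y*z - 9*y
∂h/∂y = -7*x*z - 9*x
∂h/∂z = -7*x*y
∇h at (-2, 1, 2) = (-23, 46, 14)
∇h · n = (-23)(2) + (46)(-1) + (14)(4) = -36

-36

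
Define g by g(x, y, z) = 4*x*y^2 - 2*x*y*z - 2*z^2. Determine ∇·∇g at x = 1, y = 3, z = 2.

∂²g/∂x² = 0
∂²g/∂y² = 8*x
∂²g/∂z² = -4
∇²g = 8*x - 4
At (1, 3, 2): 4.

4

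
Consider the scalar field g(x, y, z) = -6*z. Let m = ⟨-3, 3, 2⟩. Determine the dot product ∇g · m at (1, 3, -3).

∂g/∂x = 0
∂g/∂y = 0
∂g/∂z = -6
∇g at (1, 3, -3) = (0, 0, -6)
∇g · m = (0)(-3) + (0)(3) + (-6)(2) = -12

-12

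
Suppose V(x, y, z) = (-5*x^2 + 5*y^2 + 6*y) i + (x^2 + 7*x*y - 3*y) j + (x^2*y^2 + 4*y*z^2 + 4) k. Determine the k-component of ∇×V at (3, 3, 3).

(∇×V)_3 = ∂V₂/∂x − ∂V₁/∂y
= 2*x + 7*y − (10*y + 6)
= 2*x - 3*y - 6
At (3, 3, 3): -9.

-9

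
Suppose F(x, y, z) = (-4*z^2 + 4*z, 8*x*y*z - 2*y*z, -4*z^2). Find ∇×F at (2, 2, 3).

(∇×F)₁ = ∂F₃/∂y − ∂F₂/∂z = -8*x*y + 2*y
(∇×F)₂ = ∂F₁/∂z − ∂F₃/∂x = -8*z + 4
(∇×F)₃ = ∂F₂/∂x − ∂F₁/∂y = 8*y*z
∇×F = (-8*x*y + 2*y, -8*z + 4, 8*y*z)
At (2, 2, 3): (-28, -20, 48).

(-28, -20, 48)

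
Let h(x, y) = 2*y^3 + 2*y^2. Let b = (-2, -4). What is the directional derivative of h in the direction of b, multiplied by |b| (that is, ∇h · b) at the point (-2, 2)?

∂h/∂x = 0
∂h/∂y = 6*y^2 + 4*y
∇h at (-2, 2) = (0, 32)
∇h · b = (0)(-2) + (32)(-4) = -128

-128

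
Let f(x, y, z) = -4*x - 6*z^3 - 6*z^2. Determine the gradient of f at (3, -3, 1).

(-4, 0, -30)

∂f/∂x = -4
∂f/∂y = 0
∂f/∂z = -18*z^2 - 12*z
∇f = (-4, 0, -18*z^2 - 12*z)
At (3, -3, 1): (-4, 0, -30).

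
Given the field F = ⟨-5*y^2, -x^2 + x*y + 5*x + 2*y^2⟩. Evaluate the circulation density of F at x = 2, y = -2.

-21

∂F₂/∂x = -2*x + y + 5
∂F₁/∂y = -10*y
Scalar curl = -2*x + 11*y + 5
At (2, -2): -21.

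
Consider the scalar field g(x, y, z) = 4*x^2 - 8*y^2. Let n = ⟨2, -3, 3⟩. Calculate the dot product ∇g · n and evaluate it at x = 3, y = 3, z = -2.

∂g/∂x = 8*x
∂g/∂y = -16*y
∂g/∂z = 0
∇g at (3, 3, -2) = (24, -48, 0)
∇g · n = (24)(2) + (-48)(-3) + (0)(3) = 192

192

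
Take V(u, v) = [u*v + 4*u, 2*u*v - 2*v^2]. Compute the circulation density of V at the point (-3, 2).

∂V₂/∂u = 2*v
∂V₁/∂v = u
Scalar curl = -u + 2*v
At (-3, 2): 7.

7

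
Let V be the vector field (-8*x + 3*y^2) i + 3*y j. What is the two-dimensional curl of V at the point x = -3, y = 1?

∂V₂/∂x = 0
∂V₁/∂y = 6*y
Scalar curl = -6*y
At (-3, 1): -6.

-6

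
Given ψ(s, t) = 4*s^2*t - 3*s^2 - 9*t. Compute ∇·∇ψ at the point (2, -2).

∂²ψ/∂s² = 2*(4*t - 3)
∂²ψ/∂t² = 0
∇²ψ = 8*t - 6
At (2, -2): -22.

-22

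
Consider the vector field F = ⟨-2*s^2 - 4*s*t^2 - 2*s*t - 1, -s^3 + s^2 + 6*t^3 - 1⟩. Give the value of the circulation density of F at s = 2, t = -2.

∂F₂/∂s = -3*s^2 + 2*s
∂F₁/∂t = -8*s*t - 2*s
Scalar curl = -3*s^2 + 8*s*t + 4*s
At (2, -2): -36.

-36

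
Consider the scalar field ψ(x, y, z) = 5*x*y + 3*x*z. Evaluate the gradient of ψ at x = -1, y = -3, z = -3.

∂ψ/∂x = 5*y + 3*z
∂ψ/∂y = 5*x
∂ψ/∂z = 3*x
∇ψ = (5*y + 3*z, 5*x, 3*x)
At (-1, -3, -3): (-24, -5, -3).

(-24, -5, -3)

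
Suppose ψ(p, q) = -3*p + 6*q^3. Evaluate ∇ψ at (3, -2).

(-3, 72)

∂ψ/∂p = -3
∂ψ/∂q = 18*q^2
∇ψ = (-3, 18*q^2)
At (3, -2): (-3, 72).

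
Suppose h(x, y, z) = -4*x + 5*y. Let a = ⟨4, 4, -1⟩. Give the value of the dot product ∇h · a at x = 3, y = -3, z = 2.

4

∂h/∂x = -4
∂h/∂y = 5
∂h/∂z = 0
∇h at (3, -3, 2) = (-4, 5, 0)
∇h · a = (-4)(4) + (5)(4) + (0)(-1) = 4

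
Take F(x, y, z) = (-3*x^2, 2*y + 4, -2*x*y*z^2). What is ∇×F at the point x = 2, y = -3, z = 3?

(-36, -54, 0)

(∇×F)₁ = ∂F₃/∂y − ∂F₂/∂z = -2*x*z^2
(∇×F)₂ = ∂F₁/∂z − ∂F₃/∂x = 2*y*z^2
(∇×F)₃ = ∂F₂/∂x − ∂F₁/∂y = 0
∇×F = (-2*x*z^2, 2*y*z^2, 0)
At (2, -3, 3): (-36, -54, 0).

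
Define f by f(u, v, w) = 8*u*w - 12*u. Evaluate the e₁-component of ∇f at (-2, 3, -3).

(∇f)_1 = ∂f/∂u = 8*w - 12
At (-2, 3, -3): -36.

-36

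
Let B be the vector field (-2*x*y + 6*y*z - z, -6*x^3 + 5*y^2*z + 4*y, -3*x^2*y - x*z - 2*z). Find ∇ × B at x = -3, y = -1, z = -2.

(-32, 9, -156)

(∇×B)₁ = ∂B₃/∂y − ∂B₂/∂z = -3*x^2 - 5*y^2
(∇×B)₂ = ∂B₁/∂z − ∂B₃/∂x = 6*x*y + 6*y + z - 1
(∇×B)₃ = ∂B₂/∂x − ∂B₁/∂y = -18*x^2 + 2*x - 6*z
∇×B = (-3*x^2 - 5*y^2, 6*x*y + 6*y + z - 1, -18*x^2 + 2*x - 6*z)
At (-3, -1, -2): (-32, 9, -156).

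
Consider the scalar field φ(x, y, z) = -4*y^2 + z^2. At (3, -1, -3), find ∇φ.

∂φ/∂x = 0
∂φ/∂y = -8*y
∂φ/∂z = 2*z
∇φ = (0, -8*y, 2*z)
At (3, -1, -3): (0, 8, -6).

(0, 8, -6)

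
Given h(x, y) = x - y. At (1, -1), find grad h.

∂h/∂x = 1
∂h/∂y = -1
∇h = (1, -1)
At (1, -1): (1, -1).

(1, -1)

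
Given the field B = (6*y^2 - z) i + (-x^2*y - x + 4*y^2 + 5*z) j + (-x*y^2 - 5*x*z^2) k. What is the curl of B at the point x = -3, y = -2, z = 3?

(-17, 48, 11)

(∇×B)₁ = ∂B₃/∂y − ∂B₂/∂z = -2*x*y - 5
(∇×B)₂ = ∂B₁/∂z − ∂B₃/∂x = y^2 + 5*z^2 - 1
(∇×B)₃ = ∂B₂/∂x − ∂B₁/∂y = -2*x*y - 12*y - 1
∇×B = (-2*x*y - 5, y^2 + 5*z^2 - 1, -2*x*y - 12*y - 1)
At (-3, -2, 3): (-17, 48, 11).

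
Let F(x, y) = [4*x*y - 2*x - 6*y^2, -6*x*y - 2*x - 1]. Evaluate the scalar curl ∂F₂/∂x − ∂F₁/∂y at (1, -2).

-18

∂F₂/∂x = -6*y - 2
∂F₁/∂y = 4*x - 12*y
Scalar curl = -4*x + 6*y - 2
At (1, -2): -18.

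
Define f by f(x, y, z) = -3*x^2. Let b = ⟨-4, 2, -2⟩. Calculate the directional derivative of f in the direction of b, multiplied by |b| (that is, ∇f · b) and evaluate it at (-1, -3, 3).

-24

∂f/∂x = -6*x
∂f/∂y = 0
∂f/∂z = 0
∇f at (-1, -3, 3) = (6, 0, 0)
∇f · b = (6)(-4) + (0)(2) + (0)(-2) = -24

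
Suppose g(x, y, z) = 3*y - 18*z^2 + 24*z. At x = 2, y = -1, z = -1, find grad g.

(0, 3, 60)

∂g/∂x = 0
∂g/∂y = 3
∂g/∂z = -36*z + 24
∇g = (0, 3, -36*z + 24)
At (2, -1, -1): (0, 3, 60).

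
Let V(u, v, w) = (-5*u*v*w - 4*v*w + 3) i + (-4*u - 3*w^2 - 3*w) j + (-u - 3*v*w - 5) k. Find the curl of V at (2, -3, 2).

(∇×V)₁ = ∂V₃/∂v − ∂V₂/∂w = 3*w + 3
(∇×V)₂ = ∂V₁/∂w − ∂V₃/∂u = -5*u*v - 4*v + 1
(∇×V)₃ = ∂V₂/∂u − ∂V₁/∂v = 5*u*w + 4*w - 4
∇×V = (3*w + 3, -5*u*v - 4*v + 1, 5*u*w + 4*w - 4)
At (2, -3, 2): (9, 43, 24).

(9, 43, 24)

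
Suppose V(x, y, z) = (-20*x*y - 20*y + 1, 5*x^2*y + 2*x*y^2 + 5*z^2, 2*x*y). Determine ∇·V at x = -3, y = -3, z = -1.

∂V₁/∂x = -20*y
∂V₂/∂y = 5*x^2 + 4*x*y
∂V₃/∂z = 0
∇·V = 5*x^2 + 4*x*y - 20*y
At (-3, -3, -1): 141.

141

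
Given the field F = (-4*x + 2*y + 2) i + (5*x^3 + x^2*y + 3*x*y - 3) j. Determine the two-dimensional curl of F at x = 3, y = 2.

∂F₂/∂x = 15*x^2 + 2*x*y + 3*y
∂F₁/∂y = 2
Scalar curl = 15*x^2 + 2*x*y + 3*y - 2
At (3, 2): 151.

151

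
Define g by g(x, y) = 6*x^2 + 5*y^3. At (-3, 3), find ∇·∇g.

∂²g/∂x² = 12
∂²g/∂y² = 30*y
∇²g = 30*y + 12
At (-3, 3): 102.

102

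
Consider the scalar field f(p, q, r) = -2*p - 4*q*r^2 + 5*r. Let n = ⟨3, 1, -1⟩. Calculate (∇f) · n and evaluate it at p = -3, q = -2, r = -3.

1

∂f/∂p = -2
∂f/∂q = -4*r^2
∂f/∂r = -8*q*r + 5
∇f at (-3, -2, -3) = (-2, -36, -43)
∇f · n = (-2)(3) + (-36)(1) + (-43)(-1) = 1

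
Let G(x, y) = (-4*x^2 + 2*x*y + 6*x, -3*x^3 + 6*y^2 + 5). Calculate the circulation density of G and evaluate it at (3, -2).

-87

∂G₂/∂x = -9*x^2
∂G₁/∂y = 2*x
Scalar curl = -9*x^2 - 2*x
At (3, -2): -87.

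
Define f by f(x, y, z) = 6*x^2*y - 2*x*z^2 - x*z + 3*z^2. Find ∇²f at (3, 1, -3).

∂²f/∂x² = 12*y
∂²f/∂y² = 0
∂²f/∂z² = 2*(-2*x + 3)
∇²f = -4*x + 12*y + 6
At (3, 1, -3): 6.

6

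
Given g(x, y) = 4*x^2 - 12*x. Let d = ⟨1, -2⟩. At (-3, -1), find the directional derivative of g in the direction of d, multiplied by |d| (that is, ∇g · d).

∂g/∂x = 8*x - 12
∂g/∂y = 0
∇g at (-3, -1) = (-36, 0)
∇g · d = (-36)(1) + (0)(-2) = -36

-36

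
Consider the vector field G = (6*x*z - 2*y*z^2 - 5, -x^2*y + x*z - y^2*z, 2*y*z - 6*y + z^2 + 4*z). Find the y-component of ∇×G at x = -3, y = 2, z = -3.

(∇×G)_2 = ∂G₁/∂z − ∂G₃/∂x
= 6*x - 4*y*z − (0)
= 6*x - 4*y*z
At (-3, 2, -3): 6.

6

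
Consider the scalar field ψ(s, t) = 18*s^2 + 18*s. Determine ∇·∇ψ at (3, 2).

36

∂²ψ/∂s² = 36
∂²ψ/∂t² = 0
∇²ψ = 36
At (3, 2): 36.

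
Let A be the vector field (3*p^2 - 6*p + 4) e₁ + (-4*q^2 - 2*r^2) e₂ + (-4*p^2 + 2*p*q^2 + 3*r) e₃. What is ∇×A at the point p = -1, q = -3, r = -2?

(4, -26, 0)

(∇×A)₁ = ∂A₃/∂q − ∂A₂/∂r = 4*p*q + 4*r
(∇×A)₂ = ∂A₁/∂r − ∂A₃/∂p = 8*p - 2*q^2
(∇×A)₃ = ∂A₂/∂p − ∂A₁/∂q = 0
∇×A = (4*p*q + 4*r, 8*p - 2*q^2, 0)
At (-1, -3, -2): (4, -26, 0).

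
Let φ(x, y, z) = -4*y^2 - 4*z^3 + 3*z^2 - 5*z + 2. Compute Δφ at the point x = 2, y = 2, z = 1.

∂²φ/∂x² = 0
∂²φ/∂y² = -8
∂²φ/∂z² = 6*(-4*z + 1)
∇²φ = -24*z - 2
At (2, 2, 1): -26.

-26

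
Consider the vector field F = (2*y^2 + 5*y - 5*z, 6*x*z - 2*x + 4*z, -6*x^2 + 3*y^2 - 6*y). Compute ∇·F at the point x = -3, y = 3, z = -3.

∂F₁/∂x = 0
∂F₂/∂y = 0
∂F₃/∂z = 0
∇·F = 0
At (-3, 3, -3): 0.

0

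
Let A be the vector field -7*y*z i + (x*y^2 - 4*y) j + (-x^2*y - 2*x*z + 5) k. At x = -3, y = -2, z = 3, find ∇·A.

14

∂A₁/∂x = 0
∂A₂/∂y = 2*x*y - 4
∂A₃/∂z = -2*x
∇·A = 2*x*y - 2*x - 4
At (-3, -2, 3): 14.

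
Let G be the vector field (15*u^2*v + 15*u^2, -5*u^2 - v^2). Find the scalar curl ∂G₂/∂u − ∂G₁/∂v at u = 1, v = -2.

∂G₂/∂u = -10*u
∂G₁/∂v = 15*u^2
Scalar curl = -15*u^2 - 10*u
At (1, -2): -25.

-25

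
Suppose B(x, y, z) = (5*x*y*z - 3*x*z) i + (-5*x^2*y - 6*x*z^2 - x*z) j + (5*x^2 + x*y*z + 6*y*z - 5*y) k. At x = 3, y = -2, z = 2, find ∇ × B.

(∇×B)₁ = ∂B₃/∂y − ∂B₂/∂z = 13*x*z + x + 6*z - 5
(∇×B)₂ = ∂B₁/∂z − ∂B₃/∂x = 5*x*y - 13*x - y*z
(∇×B)₃ = ∂B₂/∂x − ∂B₁/∂y = -10*x*y - 5*x*z - 6*z^2 - z
∇×B = (13*x*z + x + 6*z - 5, 5*x*y - 13*x - y*z, -10*x*y - 5*x*z - 6*z^2 - z)
At (3, -2, 2): (88, -65, 4).

(88, -65, 4)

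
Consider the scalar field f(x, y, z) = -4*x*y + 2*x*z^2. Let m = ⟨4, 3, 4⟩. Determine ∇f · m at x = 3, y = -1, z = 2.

108

∂f/∂x = -4*y + 2*z^2
∂f/∂y = -4*x
∂f/∂z = 4*x*z
∇f at (3, -1, 2) = (12, -12, 24)
∇f · m = (12)(4) + (-12)(3) + (24)(4) = 108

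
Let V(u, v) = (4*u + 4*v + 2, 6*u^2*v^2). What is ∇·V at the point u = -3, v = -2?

∂V₁/∂u = 4
∂V₂/∂v = 12*u^2*v
∇·V = 12*u^2*v + 4
At (-3, -2): -212.

-212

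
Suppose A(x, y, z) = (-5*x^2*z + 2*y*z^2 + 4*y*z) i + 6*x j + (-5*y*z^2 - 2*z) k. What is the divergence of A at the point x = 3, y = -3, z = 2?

∂A₁/∂x = -10*x*z
∂A₂/∂y = 0
∂A₃/∂z = -10*y*z - 2
∇·A = -10*x*z - 10*y*z - 2
At (3, -3, 2): -2.

-2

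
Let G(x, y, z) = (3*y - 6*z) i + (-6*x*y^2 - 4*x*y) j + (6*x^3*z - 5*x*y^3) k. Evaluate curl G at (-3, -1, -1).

(∇×G)₁ = ∂G₃/∂y − ∂G₂/∂z = -15*x*y^2
(∇×G)₂ = ∂G₁/∂z − ∂G₃/∂x = -18*x^2*z + 5*y^3 - 6
(∇×G)₃ = ∂G₂/∂x − ∂G₁/∂y = -6*y^2 - 4*y - 3
∇×G = (-15*x*y^2, -18*x^2*z + 5*y^3 - 6, -6*y^2 - 4*y - 3)
At (-3, -1, -1): (45, 151, -5).

(45, 151, -5)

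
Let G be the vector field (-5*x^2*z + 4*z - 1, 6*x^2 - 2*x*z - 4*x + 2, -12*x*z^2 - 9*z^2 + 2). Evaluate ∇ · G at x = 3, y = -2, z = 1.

∂G₁/∂x = -10*x*z
∂G₂/∂y = 0
∂G₃/∂z = -24*x*z - 18*z
∇·G = -34*x*z - 18*z
At (3, -2, 1): -120.

-120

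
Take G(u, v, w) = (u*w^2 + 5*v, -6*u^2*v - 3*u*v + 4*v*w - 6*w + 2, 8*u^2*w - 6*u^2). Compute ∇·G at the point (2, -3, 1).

7

∂G₁/∂u = w^2
∂G₂/∂v = -6*u^2 - 3*u + 4*w
∂G₃/∂w = 8*u^2
∇·G = 2*u^2 - 3*u + w^2 + 4*w
At (2, -3, 1): 7.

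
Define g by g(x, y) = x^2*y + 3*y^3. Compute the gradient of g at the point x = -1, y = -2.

(4, 37)

∂g/∂x = 2*x*y
∂g/∂y = x^2 + 9*y^2
∇g = (2*x*y, x^2 + 9*y^2)
At (-1, -2): (4, 37).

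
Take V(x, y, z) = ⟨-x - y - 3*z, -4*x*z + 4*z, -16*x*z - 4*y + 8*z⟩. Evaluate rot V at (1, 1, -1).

(∇×V)₁ = ∂V₃/∂y − ∂V₂/∂z = 4*x - 8
(∇×V)₂ = ∂V₁/∂z − ∂V₃/∂x = 16*z - 3
(∇×V)₃ = ∂V₂/∂x − ∂V₁/∂y = -4*z + 1
∇×V = (4*x - 8, 16*z - 3, -4*z + 1)
At (1, 1, -1): (-4, -19, 5).

(-4, -19, 5)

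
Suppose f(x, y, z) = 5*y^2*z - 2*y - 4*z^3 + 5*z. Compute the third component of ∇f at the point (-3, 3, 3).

(∇f)_3 = ∂f/∂z = 5*y^2 - 12*z^2 + 5
At (-3, 3, 3): -58.

-58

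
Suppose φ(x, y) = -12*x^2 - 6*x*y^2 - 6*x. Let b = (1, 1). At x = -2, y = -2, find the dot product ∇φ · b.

∂φ/∂x = -24*x - 6*y^2 - 6
∂φ/∂y = -12*x*y
∇φ at (-2, -2) = (18, -48)
∇φ · b = (18)(1) + (-48)(1) = -30

-30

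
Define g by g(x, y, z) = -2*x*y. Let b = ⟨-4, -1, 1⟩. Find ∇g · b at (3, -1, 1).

-2

∂g/∂x = -2*y
∂g/∂y = -2*x
∂g/∂z = 0
∇g at (3, -1, 1) = (2, -6, 0)
∇g · b = (2)(-4) + (-6)(-1) + (0)(1) = -2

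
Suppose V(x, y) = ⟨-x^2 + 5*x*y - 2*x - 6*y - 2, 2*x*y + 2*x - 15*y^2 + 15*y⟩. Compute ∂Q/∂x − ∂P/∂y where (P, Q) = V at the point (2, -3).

∂V₂/∂x = 2*y + 2
∂V₁/∂y = 5*x - 6
Scalar curl = -5*x + 2*y + 8
At (2, -3): -8.

-8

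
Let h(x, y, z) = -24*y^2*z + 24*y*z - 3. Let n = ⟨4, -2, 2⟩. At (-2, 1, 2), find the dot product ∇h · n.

96

∂h/∂x = 0
∂h/∂y = -48*y*z + 24*z
∂h/∂z = -24*y^2 + 24*y
∇h at (-2, 1, 2) = (0, -48, 0)
∇h · n = (0)(4) + (-48)(-2) + (0)(2) = 96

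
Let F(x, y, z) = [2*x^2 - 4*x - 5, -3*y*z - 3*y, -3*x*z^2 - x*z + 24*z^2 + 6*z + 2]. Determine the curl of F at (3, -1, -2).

(∇×F)₁ = ∂F₃/∂y − ∂F₂/∂z = 3*y
(∇×F)₂ = ∂F₁/∂z − ∂F₃/∂x = 3*z^2 + z
(∇×F)₃ = ∂F₂/∂x − ∂F₁/∂y = 0
∇×F = (3*y, 3*z^2 + z, 0)
At (3, -1, -2): (-3, 10, 0).

(-3, 10, 0)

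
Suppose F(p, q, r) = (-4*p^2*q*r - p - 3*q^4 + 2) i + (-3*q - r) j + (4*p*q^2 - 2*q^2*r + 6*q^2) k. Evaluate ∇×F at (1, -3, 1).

(∇×F)₁ = ∂F₃/∂q − ∂F₂/∂r = 8*p*q - 4*q*r + 12*q + 1
(∇×F)₂ = ∂F₁/∂r − ∂F₃/∂p = -4*p^2*q - 4*q^2
(∇×F)₃ = ∂F₂/∂p − ∂F₁/∂q = 4*p^2*r + 12*q^3
∇×F = (8*p*q - 4*q*r + 12*q + 1, -4*p^2*q - 4*q^2, 4*p^2*r + 12*q^3)
At (1, -3, 1): (-47, -24, -320).

(-47, -24, -320)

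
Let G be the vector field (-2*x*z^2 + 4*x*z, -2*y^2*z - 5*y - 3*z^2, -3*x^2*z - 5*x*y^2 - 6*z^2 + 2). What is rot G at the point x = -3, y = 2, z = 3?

(86, -10, 0)

(∇×G)₁ = ∂G₃/∂y − ∂G₂/∂z = -10*x*y + 2*y^2 + 6*z
(∇×G)₂ = ∂G₁/∂z − ∂G₃/∂x = 2*x*z + 4*x + 5*y^2
(∇×G)₃ = ∂G₂/∂x − ∂G₁/∂y = 0
∇×G = (-10*x*y + 2*y^2 + 6*z, 2*x*z + 4*x + 5*y^2, 0)
At (-3, 2, 3): (86, -10, 0).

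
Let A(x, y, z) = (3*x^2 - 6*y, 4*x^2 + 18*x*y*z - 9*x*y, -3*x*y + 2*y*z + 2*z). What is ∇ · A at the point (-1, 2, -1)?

27

∂A₁/∂x = 6*x
∂A₂/∂y = 18*x*z - 9*x
∂A₃/∂z = 2*y + 2
∇·A = 18*x*z - 3*x + 2*y + 2
At (-1, 2, -1): 27.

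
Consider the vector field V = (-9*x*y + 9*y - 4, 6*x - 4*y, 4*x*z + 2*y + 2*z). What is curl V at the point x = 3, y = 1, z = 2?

(2, -8, 24)

(∇×V)₁ = ∂V₃/∂y − ∂V₂/∂z = 2
(∇×V)₂ = ∂V₁/∂z − ∂V₃/∂x = -4*z
(∇×V)₃ = ∂V₂/∂x − ∂V₁/∂y = 9*x - 3
∇×V = (2, -4*z, 9*x - 3)
At (3, 1, 2): (2, -8, 24).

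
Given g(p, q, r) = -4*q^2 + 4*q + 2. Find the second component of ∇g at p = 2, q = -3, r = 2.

(∇g)_2 = ∂g/∂q = -8*q + 4
At (2, -3, 2): 28.

28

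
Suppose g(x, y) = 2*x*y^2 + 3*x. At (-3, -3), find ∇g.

(21, 36)

∂g/∂x = 2*y^2 + 3
∂g/∂y = 4*x*y
∇g = (2*y^2 + 3, 4*x*y)
At (-3, -3): (21, 36).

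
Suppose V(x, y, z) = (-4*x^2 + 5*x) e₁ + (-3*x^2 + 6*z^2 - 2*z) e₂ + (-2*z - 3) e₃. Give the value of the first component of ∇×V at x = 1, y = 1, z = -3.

(∇×V)_1 = ∂V₃/∂y − ∂V₂/∂z
= 0 − (12*z - 2)
= -12*z + 2
At (1, 1, -3): 38.

38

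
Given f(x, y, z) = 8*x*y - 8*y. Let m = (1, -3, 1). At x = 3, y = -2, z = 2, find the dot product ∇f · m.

∂f/∂x = 8*y
∂f/∂y = 8*x - 8
∂f/∂z = 0
∇f at (3, -2, 2) = (-16, 16, 0)
∇f · m = (-16)(1) + (16)(-3) + (0)(1) = -64

-64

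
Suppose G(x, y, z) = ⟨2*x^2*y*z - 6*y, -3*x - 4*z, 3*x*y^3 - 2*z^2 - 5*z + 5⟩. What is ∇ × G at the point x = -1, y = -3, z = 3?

(-77, 75, -3)

(∇×G)₁ = ∂G₃/∂y − ∂G₂/∂z = 9*x*y^2 + 4
(∇×G)₂ = ∂G₁/∂z − ∂G₃/∂x = 2*x^2*y - 3*y^3
(∇×G)₃ = ∂G₂/∂x − ∂G₁/∂y = -2*x^2*z + 3
∇×G = (9*x*y^2 + 4, 2*x^2*y - 3*y^3, -2*x^2*z + 3)
At (-1, -3, 3): (-77, 75, -3).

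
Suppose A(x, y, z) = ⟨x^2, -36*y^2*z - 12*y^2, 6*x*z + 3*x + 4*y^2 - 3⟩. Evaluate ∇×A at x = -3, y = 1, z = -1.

(∇×A)₁ = ∂A₃/∂y − ∂A₂/∂z = 36*y^2 + 8*y
(∇×A)₂ = ∂A₁/∂z − ∂A₃/∂x = -6*z - 3
(∇×A)₃ = ∂A₂/∂x − ∂A₁/∂y = 0
∇×A = (36*y^2 + 8*y, -6*z - 3, 0)
At (-3, 1, -1): (44, 3, 0).

(44, 3, 0)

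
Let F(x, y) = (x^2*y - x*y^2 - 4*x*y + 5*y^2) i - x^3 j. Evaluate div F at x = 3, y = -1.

-3

∂F₁/∂x = 2*x*y - y^2 - 4*y
∂F₂/∂y = 0
∇·F = 2*x*y - y^2 - 4*y
At (3, -1): -3.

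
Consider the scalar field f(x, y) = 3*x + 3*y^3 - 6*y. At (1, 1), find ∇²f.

∂²f/∂x² = 0
∂²f/∂y² = 18*y
∇²f = 18*y
At (1, 1): 18.

18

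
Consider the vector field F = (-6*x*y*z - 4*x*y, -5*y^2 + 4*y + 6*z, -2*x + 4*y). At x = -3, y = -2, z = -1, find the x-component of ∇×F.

-2

(∇×F)_1 = ∂F₃/∂y − ∂F₂/∂z
= 4 − (6)
= -2
At (-3, -2, -1): -2.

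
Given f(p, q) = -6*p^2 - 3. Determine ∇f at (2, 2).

(-24, 0)

∂f/∂p = -12*p
∂f/∂q = 0
∇f = (-12*p, 0)
At (2, 2): (-24, 0).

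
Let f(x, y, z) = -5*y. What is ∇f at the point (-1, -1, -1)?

∂f/∂x = 0
∂f/∂y = -5
∂f/∂z = 0
∇f = (0, -5, 0)
At (-1, -1, -1): (0, -5, 0).

(0, -5, 0)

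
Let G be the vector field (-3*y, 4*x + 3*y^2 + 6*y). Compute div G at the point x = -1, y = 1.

∂G₁/∂x = 0
∂G₂/∂y = 6*y + 6
∇·G = 6*y + 6
At (-1, 1): 12.

12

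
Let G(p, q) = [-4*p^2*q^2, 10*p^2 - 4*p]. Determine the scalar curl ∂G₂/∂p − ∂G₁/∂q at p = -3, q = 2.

80

∂G₂/∂p = 20*p - 4
∂G₁/∂q = -8*p^2*q
Scalar curl = 8*p^2*q + 20*p - 4
At (-3, 2): 80.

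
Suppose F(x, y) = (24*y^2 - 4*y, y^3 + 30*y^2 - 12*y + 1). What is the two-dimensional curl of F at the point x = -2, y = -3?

148

∂F₂/∂x = 0
∂F₁/∂y = 48*y - 4
Scalar curl = -48*y + 4
At (-2, -3): 148.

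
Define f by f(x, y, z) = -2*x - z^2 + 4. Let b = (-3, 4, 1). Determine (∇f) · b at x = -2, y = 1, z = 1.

4

∂f/∂x = -2
∂f/∂y = 0
∂f/∂z = -2*z
∇f at (-2, 1, 1) = (-2, 0, -2)
∇f · b = (-2)(-3) + (0)(4) + (-2)(1) = 4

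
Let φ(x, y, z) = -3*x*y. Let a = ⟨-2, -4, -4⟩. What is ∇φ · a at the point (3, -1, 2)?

∂φ/∂x = -3*y
∂φ/∂y = -3*x
∂φ/∂z = 0
∇φ at (3, -1, 2) = (3, -9, 0)
∇φ · a = (3)(-2) + (-9)(-4) + (0)(-4) = 30

30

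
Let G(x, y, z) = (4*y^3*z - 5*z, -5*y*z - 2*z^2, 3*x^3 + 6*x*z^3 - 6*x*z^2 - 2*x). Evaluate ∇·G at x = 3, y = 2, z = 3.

363

∂G₁/∂x = 0
∂G₂/∂y = -5*z
∂G₃/∂z = 18*x*z^2 - 12*x*z
∇·G = 18*x*z^2 - 12*x*z - 5*z
At (3, 2, 3): 363.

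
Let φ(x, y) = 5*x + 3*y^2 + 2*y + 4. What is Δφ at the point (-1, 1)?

∂²φ/∂x² = 0
∂²φ/∂y² = 6
∇²φ = 6
At (-1, 1): 6.

6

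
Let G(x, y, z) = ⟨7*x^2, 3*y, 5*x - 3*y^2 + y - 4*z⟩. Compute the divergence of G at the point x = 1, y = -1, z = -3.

∂G₁/∂x = 14*x
∂G₂/∂y = 3
∂G₃/∂z = -4
∇·G = 14*x - 1
At (1, -1, -3): 13.

13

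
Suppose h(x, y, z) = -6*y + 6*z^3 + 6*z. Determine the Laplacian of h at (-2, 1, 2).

∂²h/∂x² = 0
∂²h/∂y² = 0
∂²h/∂z² = 36*z
∇²h = 36*z
At (-2, 1, 2): 72.

72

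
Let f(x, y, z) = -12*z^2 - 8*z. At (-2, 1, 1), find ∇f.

∂f/∂x = 0
∂f/∂y = 0
∂f/∂z = -24*z - 8
∇f = (0, 0, -24*z - 8)
At (-2, 1, 1): (0, 0, -32).

(0, 0, -32)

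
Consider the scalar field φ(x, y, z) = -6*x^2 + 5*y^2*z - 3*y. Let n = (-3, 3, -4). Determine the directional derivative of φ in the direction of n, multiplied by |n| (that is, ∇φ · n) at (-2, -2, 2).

-281

∂φ/∂x = -12*x
∂φ/∂y = 10*y*z - 3
∂φ/∂z = 5*y^2
∇φ at (-2, -2, 2) = (24, -43, 20)
∇φ · n = (24)(-3) + (-43)(3) + (20)(-4) = -281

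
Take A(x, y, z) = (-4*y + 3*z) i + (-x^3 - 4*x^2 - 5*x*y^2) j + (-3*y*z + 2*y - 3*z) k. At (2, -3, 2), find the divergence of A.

66

∂A₁/∂x = 0
∂A₂/∂y = -10*x*y
∂A₃/∂z = -3*y - 3
∇·A = -10*x*y - 3*y - 3
At (2, -3, 2): 66.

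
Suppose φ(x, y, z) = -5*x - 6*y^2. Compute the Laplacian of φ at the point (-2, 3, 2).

∂²φ/∂x² = 0
∂²φ/∂y² = -12
∂²φ/∂z² = 0
∇²φ = -12
At (-2, 3, 2): -12.

-12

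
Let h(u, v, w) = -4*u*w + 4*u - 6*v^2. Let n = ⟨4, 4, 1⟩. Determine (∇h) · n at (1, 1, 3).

-84

∂h/∂u = -4*w + 4
∂h/∂v = -12*v
∂h/∂w = -4*u
∇h at (1, 1, 3) = (-8, -12, -4)
∇h · n = (-8)(4) + (-12)(4) + (-4)(1) = -84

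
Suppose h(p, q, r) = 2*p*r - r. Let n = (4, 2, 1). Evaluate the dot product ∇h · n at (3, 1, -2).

∂h/∂p = 2*r
∂h/∂q = 0
∂h/∂r = 2*p - 1
∇h at (3, 1, -2) = (-4, 0, 5)
∇h · n = (-4)(4) + (0)(2) + (5)(1) = -11

-11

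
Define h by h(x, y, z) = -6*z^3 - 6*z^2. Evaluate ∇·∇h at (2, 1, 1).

∂²h/∂x² = 0
∂²h/∂y² = 0
∂²h/∂z² = -12*(3*z + 1)
∇²h = -36*z - 12
At (2, 1, 1): -48.

-48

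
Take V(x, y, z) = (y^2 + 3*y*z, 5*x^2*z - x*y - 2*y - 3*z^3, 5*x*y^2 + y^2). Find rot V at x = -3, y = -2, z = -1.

(20, -26, 39)

(∇×V)₁ = ∂V₃/∂y − ∂V₂/∂z = -5*x^2 + 10*x*y + 2*y + 9*z^2
(∇×V)₂ = ∂V₁/∂z − ∂V₃/∂x = -5*y^2 + 3*y
(∇×V)₃ = ∂V₂/∂x − ∂V₁/∂y = 10*x*z - 3*y - 3*z
∇×V = (-5*x^2 + 10*x*y + 2*y + 9*z^2, -5*y^2 + 3*y, 10*x*z - 3*y - 3*z)
At (-3, -2, -1): (20, -26, 39).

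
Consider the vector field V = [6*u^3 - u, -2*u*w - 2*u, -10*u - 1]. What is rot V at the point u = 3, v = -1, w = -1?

(∇×V)₁ = ∂V₃/∂v − ∂V₂/∂w = 2*u
(∇×V)₂ = ∂V₁/∂w − ∂V₃/∂u = 10
(∇×V)₃ = ∂V₂/∂u − ∂V₁/∂v = -2*w - 2
∇×V = (2*u, 10, -2*w - 2)
At (3, -1, -1): (6, 10, 0).

(6, 10, 0)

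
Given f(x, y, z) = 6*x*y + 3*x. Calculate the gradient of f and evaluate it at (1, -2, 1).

∂f/∂x = 6*y + 3
∂f/∂y = 6*x
∂f/∂z = 0
∇f = (6*y + 3, 6*x, 0)
At (1, -2, 1): (-9, 6, 0).

(-9, 6, 0)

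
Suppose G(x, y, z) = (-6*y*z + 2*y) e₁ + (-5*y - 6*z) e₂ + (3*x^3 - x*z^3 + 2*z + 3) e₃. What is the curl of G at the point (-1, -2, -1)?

(6, 2, -8)

(∇×G)₁ = ∂G₃/∂y − ∂G₂/∂z = 6
(∇×G)₂ = ∂G₁/∂z − ∂G₃/∂x = -9*x^2 - 6*y + z^3
(∇×G)₃ = ∂G₂/∂x − ∂G₁/∂y = 6*z - 2
∇×G = (6, -9*x^2 - 6*y + z^3, 6*z - 2)
At (-1, -2, -1): (6, 2, -8).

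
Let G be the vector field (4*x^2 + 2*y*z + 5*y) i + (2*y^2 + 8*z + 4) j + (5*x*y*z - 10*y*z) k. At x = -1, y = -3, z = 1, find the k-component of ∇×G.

-7

(∇×G)_3 = ∂G₂/∂x − ∂G₁/∂y
= 0 − (2*z + 5)
= -2*z - 5
At (-1, -3, 1): -7.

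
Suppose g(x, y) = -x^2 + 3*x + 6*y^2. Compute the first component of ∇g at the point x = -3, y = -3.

(∇g)_1 = ∂g/∂x = -2*x + 3
At (-3, -3): 9.

9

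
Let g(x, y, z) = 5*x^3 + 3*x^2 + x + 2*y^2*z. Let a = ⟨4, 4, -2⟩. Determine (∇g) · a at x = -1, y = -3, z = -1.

∂g/∂x = 15*x^2 + 6*x + 1
∂g/∂y = 4*y*z
∂g/∂z = 2*y^2
∇g at (-1, -3, -1) = (10, 12, 18)
∇g · a = (10)(4) + (12)(4) + (18)(-2) = 52

52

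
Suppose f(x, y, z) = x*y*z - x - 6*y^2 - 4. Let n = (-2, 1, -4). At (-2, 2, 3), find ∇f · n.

∂f/∂x = y*z - 1
∂f/∂y = x*z - 12*y
∂f/∂z = x*y
∇f at (-2, 2, 3) = (5, -30, -4)
∇f · n = (5)(-2) + (-30)(1) + (-4)(-4) = -24

-24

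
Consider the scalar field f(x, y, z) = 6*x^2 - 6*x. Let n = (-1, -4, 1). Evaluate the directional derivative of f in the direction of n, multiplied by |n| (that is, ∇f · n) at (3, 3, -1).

∂f/∂x = 12*x - 6
∂f/∂y = 0
∂f/∂z = 0
∇f at (3, 3, -1) = (30, 0, 0)
∇f · n = (30)(-1) + (0)(-4) + (0)(1) = -30

-30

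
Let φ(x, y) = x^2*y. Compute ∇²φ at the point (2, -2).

∂²φ/∂x² = 2*y
∂²φ/∂y² = 0
∇²φ = 2*y
At (2, -2): -4.

-4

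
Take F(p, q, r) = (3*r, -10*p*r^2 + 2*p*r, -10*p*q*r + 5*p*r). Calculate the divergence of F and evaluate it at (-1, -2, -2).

∂F₁/∂p = 0
∂F₂/∂q = 0
∂F₃/∂r = -10*p*q + 5*p
∇·F = -10*p*q + 5*p
At (-1, -2, -2): -25.

-25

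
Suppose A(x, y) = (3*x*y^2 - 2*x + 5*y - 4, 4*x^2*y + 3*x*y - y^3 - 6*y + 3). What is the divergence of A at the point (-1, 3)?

∂A₁/∂x = 3*y^2 - 2
∂A₂/∂y = 4*x^2 + 3*x - 3*y^2 - 6
∇·A = 4*x^2 + 3*x - 8
At (-1, 3): -7.

-7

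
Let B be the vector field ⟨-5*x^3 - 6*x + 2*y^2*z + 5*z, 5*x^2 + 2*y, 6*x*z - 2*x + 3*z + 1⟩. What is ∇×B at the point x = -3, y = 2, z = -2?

(0, 27, -14)

(∇×B)₁ = ∂B₃/∂y − ∂B₂/∂z = 0
(∇×B)₂ = ∂B₁/∂z − ∂B₃/∂x = 2*y^2 - 6*z + 7
(∇×B)₃ = ∂B₂/∂x − ∂B₁/∂y = 10*x - 4*y*z
∇×B = (0, 2*y^2 - 6*z + 7, 10*x - 4*y*z)
At (-3, 2, -2): (0, 27, -14).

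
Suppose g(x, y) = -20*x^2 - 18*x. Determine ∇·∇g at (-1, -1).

∂²g/∂x² = -40
∂²g/∂y² = 0
∇²g = -40
At (-1, -1): -40.

-40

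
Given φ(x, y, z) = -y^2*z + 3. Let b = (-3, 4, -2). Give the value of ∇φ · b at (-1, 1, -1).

10

∂φ/∂x = 0
∂φ/∂y = -2*y*z
∂φ/∂z = -y^2
∇φ at (-1, 1, -1) = (0, 2, -1)
∇φ · b = (0)(-3) + (2)(4) + (-1)(-2) = 10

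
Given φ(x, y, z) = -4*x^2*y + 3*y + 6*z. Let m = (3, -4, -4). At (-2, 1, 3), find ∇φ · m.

76

∂φ/∂x = -8*x*y
∂φ/∂y = -4*x^2 + 3
∂φ/∂z = 6
∇φ at (-2, 1, 3) = (16, -13, 6)
∇φ · m = (16)(3) + (-13)(-4) + (6)(-4) = 76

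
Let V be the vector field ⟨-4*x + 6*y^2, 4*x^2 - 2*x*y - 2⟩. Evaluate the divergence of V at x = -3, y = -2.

∂V₁/∂x = -4
∂V₂/∂y = -2*x
∇·V = -2*x - 4
At (-3, -2): 2.

2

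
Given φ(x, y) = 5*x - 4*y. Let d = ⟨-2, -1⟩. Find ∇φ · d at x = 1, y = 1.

-6

∂φ/∂x = 5
∂φ/∂y = -4
∇φ at (1, 1) = (5, -4)
∇φ · d = (5)(-2) + (-4)(-1) = -6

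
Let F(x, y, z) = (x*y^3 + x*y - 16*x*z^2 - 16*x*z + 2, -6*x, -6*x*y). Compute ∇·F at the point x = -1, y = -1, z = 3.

∂F₁/∂x = y^3 + y - 16*z^2 - 16*z
∂F₂/∂y = 0
∂F₃/∂z = 0
∇·F = y^3 + y - 16*z^2 - 16*z
At (-1, -1, 3): -194.

-194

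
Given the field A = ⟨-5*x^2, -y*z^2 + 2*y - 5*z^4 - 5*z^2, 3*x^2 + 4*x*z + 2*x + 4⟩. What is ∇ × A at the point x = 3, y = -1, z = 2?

(∇×A)₁ = ∂A₃/∂y − ∂A₂/∂z = 2*y*z + 20*z^3 + 10*z
(∇×A)₂ = ∂A₁/∂z − ∂A₃/∂x = -6*x - 4*z - 2
(∇×A)₃ = ∂A₂/∂x − ∂A₁/∂y = 0
∇×A = (2*y*z + 20*z^3 + 10*z, -6*x - 4*z - 2, 0)
At (3, -1, 2): (176, -28, 0).

(176, -28, 0)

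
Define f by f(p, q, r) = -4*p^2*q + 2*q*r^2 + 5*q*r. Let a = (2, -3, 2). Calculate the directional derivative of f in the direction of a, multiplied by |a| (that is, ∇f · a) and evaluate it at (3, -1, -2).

∂f/∂p = -8*p*q
∂f/∂q = -4*p^2 + 2*r^2 + 5*r
∂f/∂r = 4*q*r + 5*q
∇f at (3, -1, -2) = (24, -38, 3)
∇f · a = (24)(2) + (-38)(-3) + (3)(2) = 168

168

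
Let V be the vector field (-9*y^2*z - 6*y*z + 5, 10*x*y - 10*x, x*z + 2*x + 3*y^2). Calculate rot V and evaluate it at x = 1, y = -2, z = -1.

(∇×V)₁ = ∂V₃/∂y − ∂V₂/∂z = 6*y
(∇×V)₂ = ∂V₁/∂z − ∂V₃/∂x = -9*y^2 - 6*y - z - 2
(∇×V)₃ = ∂V₂/∂x − ∂V₁/∂y = 18*y*z + 10*y + 6*z - 10
∇×V = (6*y, -9*y^2 - 6*y - z - 2, 18*y*z + 10*y + 6*z - 10)
At (1, -2, -1): (-12, -25, 0).

(-12, -25, 0)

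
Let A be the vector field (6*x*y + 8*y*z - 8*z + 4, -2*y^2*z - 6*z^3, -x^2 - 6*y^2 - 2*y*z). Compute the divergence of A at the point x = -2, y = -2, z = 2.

∂A₁/∂x = 6*y
∂A₂/∂y = -4*y*z
∂A₃/∂z = -2*y
∇·A = -4*y*z + 4*y
At (-2, -2, 2): 8.

8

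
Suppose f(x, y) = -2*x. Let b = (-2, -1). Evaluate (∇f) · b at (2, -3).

∂f/∂x = -2
∂f/∂y = 0
∇f at (2, -3) = (-2, 0)
∇f · b = (-2)(-2) + (0)(-1) = 4

4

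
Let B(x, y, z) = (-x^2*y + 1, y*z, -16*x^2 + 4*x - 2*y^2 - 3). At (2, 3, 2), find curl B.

(∇×B)₁ = ∂B₃/∂y − ∂B₂/∂z = -5*y
(∇×B)₂ = ∂B₁/∂z − ∂B₃/∂x = 32*x - 4
(∇×B)₃ = ∂B₂/∂x − ∂B₁/∂y = x^2
∇×B = (-5*y, 32*x - 4, x^2)
At (2, 3, 2): (-15, 60, 4).

(-15, 60, 4)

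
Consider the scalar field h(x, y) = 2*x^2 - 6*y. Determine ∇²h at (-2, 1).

∂²h/∂x² = 4
∂²h/∂y² = 0
∇²h = 4
At (-2, 1): 4.

4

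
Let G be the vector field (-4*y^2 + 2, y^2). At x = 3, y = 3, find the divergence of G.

∂G₁/∂x = 0
∂G₂/∂y = 2*y
∇·G = 2*y
At (3, 3): 6.

6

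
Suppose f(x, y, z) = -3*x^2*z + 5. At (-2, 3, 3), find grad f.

∂f/∂x = -6*x*z
∂f/∂y = 0
∂f/∂z = -3*x^2
∇f = (-6*x*z, 0, -3*x^2)
At (-2, 3, 3): (36, 0, -12).

(36, 0, -12)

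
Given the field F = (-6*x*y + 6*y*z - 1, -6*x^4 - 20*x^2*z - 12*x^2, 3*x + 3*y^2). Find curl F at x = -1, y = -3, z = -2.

(2, -21, -26)

(∇×F)₁ = ∂F₃/∂y − ∂F₂/∂z = 20*x^2 + 6*y
(∇×F)₂ = ∂F₁/∂z − ∂F₃/∂x = 6*y - 3
(∇×F)₃ = ∂F₂/∂x − ∂F₁/∂y = -24*x^3 - 40*x*z - 18*x - 6*z
∇×F = (20*x^2 + 6*y, 6*y - 3, -24*x^3 - 40*x*z - 18*x - 6*z)
At (-1, -3, -2): (2, -21, -26).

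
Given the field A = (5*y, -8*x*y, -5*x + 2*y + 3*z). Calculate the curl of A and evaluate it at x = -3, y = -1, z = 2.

(∇×A)₁ = ∂A₃/∂y − ∂A₂/∂z = 2
(∇×A)₂ = ∂A₁/∂z − ∂A₃/∂x = 5
(∇×A)₃ = ∂A₂/∂x − ∂A₁/∂y = -8*y - 5
∇×A = (2, 5, -8*y - 5)
At (-3, -1, 2): (2, 5, 3).

(2, 5, 3)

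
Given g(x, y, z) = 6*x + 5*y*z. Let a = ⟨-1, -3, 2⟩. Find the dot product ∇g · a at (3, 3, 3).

∂g/∂x = 6
∂g/∂y = 5*z
∂g/∂z = 5*y
∇g at (3, 3, 3) = (6, 15, 15)
∇g · a = (6)(-1) + (15)(-3) + (15)(2) = -21

-21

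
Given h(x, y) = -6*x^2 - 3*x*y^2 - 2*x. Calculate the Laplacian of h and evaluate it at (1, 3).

-18

∂²h/∂x² = -12
∂²h/∂y² = -6*x
∇²h = -6*x - 12
At (1, 3): -18.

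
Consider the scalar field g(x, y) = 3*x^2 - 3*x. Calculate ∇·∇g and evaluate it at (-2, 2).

6

∂²g/∂x² = 6
∂²g/∂y² = 0
∇²g = 6
At (-2, 2): 6.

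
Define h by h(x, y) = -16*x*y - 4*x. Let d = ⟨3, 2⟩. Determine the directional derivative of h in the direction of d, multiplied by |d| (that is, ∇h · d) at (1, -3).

∂h/∂x = -16*y - 4
∂h/∂y = -16*x
∇h at (1, -3) = (44, -16)
∇h · d = (44)(3) + (-16)(2) = 100

100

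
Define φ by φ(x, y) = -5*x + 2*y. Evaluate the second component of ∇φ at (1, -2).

(∇φ)_2 = ∂φ/∂y = 2
At (1, -2): 2.

2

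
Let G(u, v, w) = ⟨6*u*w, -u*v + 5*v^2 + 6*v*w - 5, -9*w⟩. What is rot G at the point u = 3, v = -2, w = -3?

(∇×G)₁ = ∂G₃/∂v − ∂G₂/∂w = -6*v
(∇×G)₂ = ∂G₁/∂w − ∂G₃/∂u = 6*u
(∇×G)₃ = ∂G₂/∂u − ∂G₁/∂v = -v
∇×G = (-6*v, 6*u, -v)
At (3, -2, -3): (12, 18, 2).

(12, 18, 2)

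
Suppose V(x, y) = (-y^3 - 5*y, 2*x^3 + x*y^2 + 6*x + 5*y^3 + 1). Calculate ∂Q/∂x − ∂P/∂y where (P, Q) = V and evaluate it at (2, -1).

∂V₂/∂x = 6*x^2 + y^2 + 6
∂V₁/∂y = -3*y^2 - 5
Scalar curl = 6*x^2 + 4*y^2 + 11
At (2, -1): 39.

39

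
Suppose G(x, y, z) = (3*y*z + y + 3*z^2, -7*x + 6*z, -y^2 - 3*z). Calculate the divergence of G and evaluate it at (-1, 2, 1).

-3

∂G₁/∂x = 0
∂G₂/∂y = 0
∂G₃/∂z = -3
∇·G = -3
At (-1, 2, 1): -3.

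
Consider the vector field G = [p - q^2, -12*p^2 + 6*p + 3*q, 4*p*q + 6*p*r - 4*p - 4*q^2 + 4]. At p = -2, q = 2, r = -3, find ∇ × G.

(∇×G)₁ = ∂G₃/∂q − ∂G₂/∂r = 4*p - 8*q
(∇×G)₂ = ∂G₁/∂r − ∂G₃/∂p = -4*q - 6*r + 4
(∇×G)₃ = ∂G₂/∂p − ∂G₁/∂q = -24*p + 2*q + 6
∇×G = (4*p - 8*q, -4*q - 6*r + 4, -24*p + 2*q + 6)
At (-2, 2, -3): (-24, 14, 58).

(-24, 14, 58)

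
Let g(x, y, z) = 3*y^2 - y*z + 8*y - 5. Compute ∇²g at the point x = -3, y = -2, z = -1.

6

∂²g/∂x² = 0
∂²g/∂y² = 6
∂²g/∂z² = 0
∇²g = 6
At (-3, -2, -1): 6.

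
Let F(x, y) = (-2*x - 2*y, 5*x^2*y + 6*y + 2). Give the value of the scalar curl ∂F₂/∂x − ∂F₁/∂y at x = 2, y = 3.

∂F₂/∂x = 10*x*y
∂F₁/∂y = -2
Scalar curl = 10*x*y + 2
At (2, 3): 62.

62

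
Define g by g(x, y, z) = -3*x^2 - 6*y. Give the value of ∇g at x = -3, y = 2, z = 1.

(18, -6, 0)

∂g/∂x = -6*x
∂g/∂y = -6
∂g/∂z = 0
∇g = (-6*x, -6, 0)
At (-3, 2, 1): (18, -6, 0).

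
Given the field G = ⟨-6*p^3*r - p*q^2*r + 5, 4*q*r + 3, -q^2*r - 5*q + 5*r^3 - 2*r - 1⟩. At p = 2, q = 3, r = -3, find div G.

355

∂G₁/∂p = -18*p^2*r - q^2*r
∂G₂/∂q = 4*r
∂G₃/∂r = -q^2 + 15*r^2 - 2
∇·G = -18*p^2*r - q^2*r - q^2 + 15*r^2 + 4*r - 2
At (2, 3, -3): 355.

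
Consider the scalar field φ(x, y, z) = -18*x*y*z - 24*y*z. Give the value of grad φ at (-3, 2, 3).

(-108, 90, 60)

∂φ/∂x = -18*y*z
∂φ/∂y = -18*x*z - 24*z
∂φ/∂z = -18*x*y - 24*y
∇φ = (-18*y*z, -18*x*z - 24*z, -18*x*y - 24*y)
At (-3, 2, 3): (-108, 90, 60).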